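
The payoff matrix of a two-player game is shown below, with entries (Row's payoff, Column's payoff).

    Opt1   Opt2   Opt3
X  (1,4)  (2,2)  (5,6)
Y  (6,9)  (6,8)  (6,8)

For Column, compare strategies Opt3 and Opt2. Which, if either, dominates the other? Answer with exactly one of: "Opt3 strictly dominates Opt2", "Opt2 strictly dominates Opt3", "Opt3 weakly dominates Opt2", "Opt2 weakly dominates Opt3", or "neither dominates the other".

Opt3 weakly dominates Opt2

Opt3's payoffs vs Opt2's, by Row's action — X: 6>2, Y: 8=8.
Opt3 is at least as good everywhere and strictly better somewhere (tied only at Y), so Opt3 weakly but not strictly dominates Opt2.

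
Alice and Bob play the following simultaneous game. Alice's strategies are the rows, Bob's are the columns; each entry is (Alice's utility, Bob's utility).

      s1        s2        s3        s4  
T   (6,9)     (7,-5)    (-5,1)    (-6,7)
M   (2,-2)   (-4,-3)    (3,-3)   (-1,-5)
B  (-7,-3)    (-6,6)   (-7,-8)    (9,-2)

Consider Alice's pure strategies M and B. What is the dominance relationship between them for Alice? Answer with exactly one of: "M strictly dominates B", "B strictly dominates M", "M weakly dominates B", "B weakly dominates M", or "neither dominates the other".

neither dominates the other

Compare M to B across each choice by Bob: s1: 2>-7, s2: -4>-6, s3: 3>-7, s4: -1<9.
M does better at s1, s2, s3 but worse at s4; neither strategy dominates the other.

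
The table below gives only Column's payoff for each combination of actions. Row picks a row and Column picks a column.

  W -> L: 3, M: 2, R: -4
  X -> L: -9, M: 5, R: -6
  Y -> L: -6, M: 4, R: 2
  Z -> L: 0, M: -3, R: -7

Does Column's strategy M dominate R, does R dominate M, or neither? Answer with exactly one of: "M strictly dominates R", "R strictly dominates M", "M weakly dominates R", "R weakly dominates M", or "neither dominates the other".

M's payoffs vs R's, by Row's action — W: 2>-4, X: 5>-6, Y: 4>2, Z: -3>-7.
Every comparison favours M, so M strictly dominates R.

M strictly dominates R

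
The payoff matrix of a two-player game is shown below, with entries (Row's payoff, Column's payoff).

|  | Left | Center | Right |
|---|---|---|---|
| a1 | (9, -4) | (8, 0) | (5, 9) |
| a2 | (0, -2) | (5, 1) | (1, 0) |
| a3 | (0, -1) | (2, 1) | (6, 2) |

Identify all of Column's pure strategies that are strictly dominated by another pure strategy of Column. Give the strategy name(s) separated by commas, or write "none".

Left

Center strictly dominates Left — a1: 0>-4, a2: 1>-2, a3: 1>-1.
Nothing dominates Center: Left at a1 (0>-4); Right at a2 (1>0).
Right is not dominated — it holds its own against Left at a1 (9>-4); Center at a1 (9>0).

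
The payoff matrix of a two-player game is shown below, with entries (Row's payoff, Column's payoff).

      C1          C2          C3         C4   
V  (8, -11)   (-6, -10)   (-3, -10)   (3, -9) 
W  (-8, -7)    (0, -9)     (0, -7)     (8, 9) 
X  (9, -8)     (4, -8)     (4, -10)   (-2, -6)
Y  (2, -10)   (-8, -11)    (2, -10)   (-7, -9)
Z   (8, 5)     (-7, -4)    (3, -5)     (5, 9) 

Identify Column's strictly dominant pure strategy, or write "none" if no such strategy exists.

C4 vs C1: V: -9>-11, W: 9>-7, X: -6>-8, Y: -9>-10, Z: 9>5.
C4 vs C2: V: -9>-10, W: 9>-9, X: -6>-8, Y: -9>-11, Z: 9>-4.
C4 vs C3: V: -9>-10, W: 9>-7, X: -6>-10, Y: -9>-10, Z: 9>-5.
C4 strictly beats every other strategy against every opponent action, so it is strictly dominant.

C4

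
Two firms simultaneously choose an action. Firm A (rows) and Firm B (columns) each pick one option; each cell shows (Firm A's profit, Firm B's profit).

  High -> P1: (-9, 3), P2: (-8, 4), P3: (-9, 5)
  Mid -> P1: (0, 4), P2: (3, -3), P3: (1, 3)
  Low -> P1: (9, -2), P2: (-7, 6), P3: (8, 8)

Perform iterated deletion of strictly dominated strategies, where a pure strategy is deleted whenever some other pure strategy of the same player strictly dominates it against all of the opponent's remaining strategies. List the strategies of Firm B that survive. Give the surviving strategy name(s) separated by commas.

P3

Row High is eliminated: Mid beats it against every remaining column (P1: 0>-9, P2: 3>-8, P3: 1>-9).
Firm B's strategy P2 is strictly dominated by P3 (Mid: 3>-3, Low: 8>6) and is removed.
Firm A's strategy Mid is strictly dominated by Low (P1: 9>0, P3: 8>1) and is removed.
Firm B's strategy P1 is strictly dominated by P3 (Low: 8>-2) and is removed.
Among the remaining strategies, none is strictly dominated by another pure strategy of the same player, so the elimination stops.
Surviving strategies — Firm A: {Low}; Firm B: {P3}.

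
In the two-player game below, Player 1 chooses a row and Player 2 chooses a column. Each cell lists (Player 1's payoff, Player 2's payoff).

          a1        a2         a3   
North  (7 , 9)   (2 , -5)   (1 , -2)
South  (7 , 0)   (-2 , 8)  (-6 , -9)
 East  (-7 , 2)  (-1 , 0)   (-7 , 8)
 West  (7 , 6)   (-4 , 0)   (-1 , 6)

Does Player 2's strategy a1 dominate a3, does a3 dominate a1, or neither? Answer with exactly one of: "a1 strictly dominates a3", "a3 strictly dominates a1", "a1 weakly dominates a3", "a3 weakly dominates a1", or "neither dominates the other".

neither dominates the other

a1's payoffs vs a3's, by Player 1's action — North: 9>-2, South: 0>-9, East: 2<8, West: 6=6.
a1 does better at North, South but worse at East; neither strategy dominates the other.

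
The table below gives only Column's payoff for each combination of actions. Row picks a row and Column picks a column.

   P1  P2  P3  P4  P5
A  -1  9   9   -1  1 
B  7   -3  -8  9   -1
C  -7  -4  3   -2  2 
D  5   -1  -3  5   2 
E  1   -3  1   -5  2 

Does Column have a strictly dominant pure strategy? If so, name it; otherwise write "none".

P1 fails to dominate P2 at A (-1<9).
P2 fails to dominate P1 at B (-3<7).
P3 fails to dominate P1 at B (-8<7).
P4 fails to dominate P1 at A (-1=-1).
P5 fails to dominate P1 at B (-1<7).
No single strategy dominates all the others.

none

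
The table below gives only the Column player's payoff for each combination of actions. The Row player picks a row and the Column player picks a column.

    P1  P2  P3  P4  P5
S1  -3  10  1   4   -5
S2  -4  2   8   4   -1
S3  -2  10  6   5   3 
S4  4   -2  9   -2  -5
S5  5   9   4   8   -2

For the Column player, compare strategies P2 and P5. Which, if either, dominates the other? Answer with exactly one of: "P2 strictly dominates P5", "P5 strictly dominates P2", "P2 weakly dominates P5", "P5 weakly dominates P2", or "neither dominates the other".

Compare P2 to P5 across each choice by the Row player: S1: 10>-5, S2: 2>-1, S3: 10>3, S4: -2>-5, S5: 9>-2.
Every comparison favours P2, so P2 strictly dominates P5.

P2 strictly dominates P5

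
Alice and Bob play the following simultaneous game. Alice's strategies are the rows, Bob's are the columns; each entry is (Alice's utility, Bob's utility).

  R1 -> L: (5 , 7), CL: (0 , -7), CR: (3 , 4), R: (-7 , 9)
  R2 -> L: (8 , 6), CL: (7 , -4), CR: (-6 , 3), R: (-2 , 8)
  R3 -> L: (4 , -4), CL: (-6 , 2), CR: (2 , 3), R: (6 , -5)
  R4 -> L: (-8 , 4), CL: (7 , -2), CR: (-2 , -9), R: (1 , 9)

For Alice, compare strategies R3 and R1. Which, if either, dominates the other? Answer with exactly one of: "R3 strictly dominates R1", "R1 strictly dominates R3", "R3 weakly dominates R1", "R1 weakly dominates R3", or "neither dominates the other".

neither dominates the other

Compare R3 to R1 across each opponent action: L: 4<5, CL: -6<0, CR: 2<3, R: 6>-7.
R3 does better at R but worse at L, CL, CR; neither strategy dominates the other.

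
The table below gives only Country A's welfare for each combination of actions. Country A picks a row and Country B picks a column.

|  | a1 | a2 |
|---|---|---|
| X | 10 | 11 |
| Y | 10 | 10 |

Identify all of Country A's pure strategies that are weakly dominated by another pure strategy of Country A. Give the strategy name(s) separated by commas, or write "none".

Nothing dominates X: Y at a2 (11>10).
X weakly dominates Y — a1: 10=10, a2: 11>10.

Y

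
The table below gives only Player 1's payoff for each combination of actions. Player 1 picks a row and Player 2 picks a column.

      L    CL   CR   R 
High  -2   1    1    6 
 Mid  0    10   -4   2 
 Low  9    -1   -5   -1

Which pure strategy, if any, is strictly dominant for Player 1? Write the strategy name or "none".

none

High fails to dominate Mid at L (-2<0).
Mid fails to dominate High at CR (-4<1).
Low fails to dominate High at CL (-1<1).
No single strategy dominates all the others.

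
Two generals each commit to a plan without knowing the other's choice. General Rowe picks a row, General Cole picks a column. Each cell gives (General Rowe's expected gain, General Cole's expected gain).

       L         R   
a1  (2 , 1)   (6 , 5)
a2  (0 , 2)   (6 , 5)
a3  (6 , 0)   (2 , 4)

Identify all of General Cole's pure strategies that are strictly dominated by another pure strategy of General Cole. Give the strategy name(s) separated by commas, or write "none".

L: dominated, since R does at least as well everywhere (a1: 5>1, a2: 5>2, a3: 4>0).
R: no other strategy beats it everywhere (L at a1 (5>1)).

L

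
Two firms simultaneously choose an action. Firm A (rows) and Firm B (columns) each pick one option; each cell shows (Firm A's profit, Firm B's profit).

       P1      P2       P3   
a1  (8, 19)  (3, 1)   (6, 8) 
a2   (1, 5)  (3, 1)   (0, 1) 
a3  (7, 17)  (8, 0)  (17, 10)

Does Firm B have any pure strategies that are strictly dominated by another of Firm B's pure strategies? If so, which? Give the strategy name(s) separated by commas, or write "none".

P2, P3

P1 is not dominated — it holds its own against P2 at a1 (19>1); P3 at a1 (19>8).
P2 is strictly dominated by P1 (a1: 19>1, a2: 5>1, a3: 17>0).
P3: dominated, since P1 does at least as well everywhere (a1: 19>8, a2: 5>1, a3: 17>10).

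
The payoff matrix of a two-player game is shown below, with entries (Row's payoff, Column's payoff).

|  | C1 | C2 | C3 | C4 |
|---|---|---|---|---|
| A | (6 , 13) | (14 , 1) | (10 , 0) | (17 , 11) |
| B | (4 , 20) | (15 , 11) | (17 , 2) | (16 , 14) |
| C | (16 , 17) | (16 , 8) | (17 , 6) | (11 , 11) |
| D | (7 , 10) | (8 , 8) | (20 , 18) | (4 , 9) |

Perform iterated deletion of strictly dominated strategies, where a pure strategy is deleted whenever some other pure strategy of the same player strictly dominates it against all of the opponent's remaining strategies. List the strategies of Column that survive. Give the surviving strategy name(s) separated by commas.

Column's strategy C2 is strictly dominated by C1 (A: 13>1, B: 20>11, C: 17>8, D: 10>8) and is removed.
Column C4 is eliminated: C1 beats it against every remaining row (A: 13>11, B: 20>14, C: 17>11, D: 10>9).
Row A is eliminated: C beats it against every remaining column (C1: 16>6, C3: 17>10).
Row's strategy B is strictly dominated by D (C1: 7>4, C3: 20>17) and is removed.
Among the remaining strategies, none is strictly dominated by another pure strategy of the same player, so the elimination stops.
Surviving strategies — Row: {C, D}; Column: {C1, C3}.

C1, C3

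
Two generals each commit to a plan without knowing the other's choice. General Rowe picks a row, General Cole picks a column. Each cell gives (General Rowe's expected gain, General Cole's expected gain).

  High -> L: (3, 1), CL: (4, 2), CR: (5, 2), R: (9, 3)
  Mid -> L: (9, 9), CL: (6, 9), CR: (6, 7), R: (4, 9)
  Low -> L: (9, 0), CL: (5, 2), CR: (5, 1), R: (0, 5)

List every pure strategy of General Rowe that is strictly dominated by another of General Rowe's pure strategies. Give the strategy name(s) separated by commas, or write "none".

none

High is not dominated — it holds its own against Mid at R (9>4); Low at CR (5=5).
Mid: no other strategy beats it everywhere (High at L (9>3); Low at L (9=9)).
Nothing dominates Low: High at L (9>3); Mid at L (9=9).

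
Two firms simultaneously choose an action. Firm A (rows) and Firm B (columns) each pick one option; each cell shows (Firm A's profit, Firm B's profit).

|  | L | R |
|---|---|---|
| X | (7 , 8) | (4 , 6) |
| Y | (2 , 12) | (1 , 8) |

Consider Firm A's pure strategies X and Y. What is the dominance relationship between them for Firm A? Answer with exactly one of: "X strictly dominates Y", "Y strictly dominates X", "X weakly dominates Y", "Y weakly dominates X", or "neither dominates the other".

X strictly dominates Y

Compare X to Y across each opponent action: L: 7>2, R: 4>1.
Every comparison favours X, so X strictly dominates Y.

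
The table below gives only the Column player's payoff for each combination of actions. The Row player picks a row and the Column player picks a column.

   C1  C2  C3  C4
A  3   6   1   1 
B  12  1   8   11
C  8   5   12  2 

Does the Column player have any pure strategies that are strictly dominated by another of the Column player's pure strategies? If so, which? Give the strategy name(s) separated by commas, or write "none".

C4

Nothing dominates C1: C2 at B (12>1); C3 at A (3>1); C4 at A (3>1).
Nothing dominates C2: C1 at A (6>3); C3 at A (6>1); C4 at A (6>1).
Nothing dominates C3: C1 at C (12>8); C2 at B (8>1); C4 at A (1=1).
C4: dominated, since C1 does at least as well everywhere (A: 3>1, B: 12>11, C: 8>2).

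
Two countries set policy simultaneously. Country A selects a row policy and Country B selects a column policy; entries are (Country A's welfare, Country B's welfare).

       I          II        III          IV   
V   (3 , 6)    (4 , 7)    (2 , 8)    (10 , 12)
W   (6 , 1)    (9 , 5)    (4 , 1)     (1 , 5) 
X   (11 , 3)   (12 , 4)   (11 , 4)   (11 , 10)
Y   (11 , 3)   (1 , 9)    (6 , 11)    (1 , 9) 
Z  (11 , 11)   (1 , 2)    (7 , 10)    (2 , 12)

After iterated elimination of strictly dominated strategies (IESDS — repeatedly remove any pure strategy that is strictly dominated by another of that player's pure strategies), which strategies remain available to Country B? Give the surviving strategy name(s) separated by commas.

Row V is eliminated: X beats it against every remaining column (I: 11>3, II: 12>4, III: 11>2, IV: 11>10).
Country A's strategy W is strictly dominated by X (I: 11>6, II: 12>9, III: 11>4, IV: 11>1) and is removed.
Column I is eliminated: IV beats it against every remaining row (X: 10>3, Y: 9>3, Z: 12>11).
For Country A, X strictly dominates Y on the remaining columns (II: 12>1, III: 11>6, IV: 11>1); eliminate Y.
For Country A, X strictly dominates Z on the remaining columns (II: 12>1, III: 11>7, IV: 11>2); eliminate Z.
Country B's strategy II is strictly dominated by IV (X: 10>4) and is removed.
Column III is eliminated: IV beats it against every remaining row (X: 10>4).
Among the remaining strategies, none is strictly dominated by another pure strategy of the same player, so the elimination stops.
Surviving strategies — Country A: {X}; Country B: {IV}.

IV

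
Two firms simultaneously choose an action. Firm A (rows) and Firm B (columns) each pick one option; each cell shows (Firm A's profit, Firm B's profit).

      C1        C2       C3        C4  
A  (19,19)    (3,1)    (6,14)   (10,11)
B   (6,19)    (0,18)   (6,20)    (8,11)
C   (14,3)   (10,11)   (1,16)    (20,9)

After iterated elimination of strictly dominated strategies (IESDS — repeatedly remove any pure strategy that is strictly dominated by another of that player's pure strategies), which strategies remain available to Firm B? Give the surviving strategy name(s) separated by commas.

C1, C3

Firm B's strategy C2 is strictly dominated by C3 (A: 14>1, B: 20>18, C: 16>11) and is removed.
Firm B's strategy C4 is strictly dominated by C3 (A: 14>11, B: 20>11, C: 16>9) and is removed.
Row C is eliminated: A beats it against every remaining column (C1: 19>14, C3: 6>1).
Among the remaining strategies, none is strictly dominated by another pure strategy of the same player, so the elimination stops.
Surviving strategies — Firm A: {A, B}; Firm B: {C1, C3}.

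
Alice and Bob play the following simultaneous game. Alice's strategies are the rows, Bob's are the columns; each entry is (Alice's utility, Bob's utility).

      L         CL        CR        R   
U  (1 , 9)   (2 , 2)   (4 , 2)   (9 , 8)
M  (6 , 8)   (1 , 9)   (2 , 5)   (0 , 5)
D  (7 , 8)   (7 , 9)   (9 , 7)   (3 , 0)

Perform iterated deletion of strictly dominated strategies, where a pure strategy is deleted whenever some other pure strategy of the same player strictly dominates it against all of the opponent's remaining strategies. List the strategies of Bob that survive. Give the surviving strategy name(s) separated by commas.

Alice's strategy M is strictly dominated by D (L: 7>6, CL: 7>1, CR: 9>2, R: 3>0) and is removed.
Column CR is eliminated: L beats it against every remaining row (U: 9>2, D: 8>7).
Column R is eliminated: L beats it against every remaining row (U: 9>8, D: 8>0).
For Alice, D strictly dominates U on the remaining columns (L: 7>1, CL: 7>2); eliminate U.
Column L is eliminated: CL beats it against every remaining row (D: 9>8).
Among the remaining strategies, none is strictly dominated by another pure strategy of the same player, so the elimination stops.
Surviving strategies — Alice: {D}; Bob: {CL}.

CL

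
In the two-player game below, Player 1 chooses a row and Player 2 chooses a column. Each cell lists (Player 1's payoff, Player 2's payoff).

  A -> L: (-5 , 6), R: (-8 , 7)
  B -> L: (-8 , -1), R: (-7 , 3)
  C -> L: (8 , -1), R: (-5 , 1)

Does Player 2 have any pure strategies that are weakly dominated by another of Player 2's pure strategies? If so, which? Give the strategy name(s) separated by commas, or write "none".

L

L: dominated, since R does at least as well everywhere (A: 7>6, B: 3>-1, C: 1>-1).
R is not dominated — it holds its own against L at A (7>6).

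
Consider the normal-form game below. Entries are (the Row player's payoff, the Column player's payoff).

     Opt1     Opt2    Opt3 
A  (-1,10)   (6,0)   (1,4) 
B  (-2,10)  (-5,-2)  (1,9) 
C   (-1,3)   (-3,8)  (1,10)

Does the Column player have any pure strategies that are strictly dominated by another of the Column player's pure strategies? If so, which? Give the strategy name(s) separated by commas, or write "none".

Opt2

Opt1 is not dominated — it holds its own against Opt2 at A (10>0); Opt3 at A (10>4).
Opt2 is strictly dominated by Opt3 (A: 4>0, B: 9>-2, C: 10>8).
Nothing dominates Opt3: Opt1 at C (10>3); Opt2 at A (4>0).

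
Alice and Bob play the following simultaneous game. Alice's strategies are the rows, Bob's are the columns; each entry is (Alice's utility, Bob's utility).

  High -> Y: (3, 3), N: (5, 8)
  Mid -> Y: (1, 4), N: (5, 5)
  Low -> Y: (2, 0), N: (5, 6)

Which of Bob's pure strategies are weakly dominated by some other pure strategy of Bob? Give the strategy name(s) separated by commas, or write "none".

Y

Y: dominated, since N does at least as well everywhere (High: 8>3, Mid: 5>4, Low: 6>0).
N is not dominated — it holds its own against Y at High (8>3).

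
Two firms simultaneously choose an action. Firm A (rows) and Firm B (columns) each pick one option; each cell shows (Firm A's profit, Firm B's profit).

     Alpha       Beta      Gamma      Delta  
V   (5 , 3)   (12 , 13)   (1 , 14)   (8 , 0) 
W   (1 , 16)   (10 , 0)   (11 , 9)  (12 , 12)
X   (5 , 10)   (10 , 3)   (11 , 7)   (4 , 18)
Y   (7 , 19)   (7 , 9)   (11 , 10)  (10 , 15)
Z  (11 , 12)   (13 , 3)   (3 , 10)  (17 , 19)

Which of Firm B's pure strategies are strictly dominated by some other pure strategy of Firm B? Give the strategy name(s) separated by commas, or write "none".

Alpha is not dominated — it holds its own against Beta at W (16>0); Gamma at W (16>9); Delta at V (3>0).
Gamma strictly dominates Beta — V: 14>13, W: 9>0, X: 7>3, Y: 10>9, Z: 10>3.
Nothing dominates Gamma: Alpha at V (14>3); Beta at V (14>13); Delta at V (14>0).
Nothing dominates Delta: Alpha at X (18>10); Beta at W (12>0); Gamma at W (12>9).

Beta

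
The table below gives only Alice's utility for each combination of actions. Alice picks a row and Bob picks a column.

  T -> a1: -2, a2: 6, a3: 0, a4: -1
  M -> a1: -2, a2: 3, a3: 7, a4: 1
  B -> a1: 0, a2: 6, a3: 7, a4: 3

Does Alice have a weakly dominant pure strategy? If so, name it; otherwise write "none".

B

B vs T: a1: 0>-2, a2: 6=6, a3: 7>0, a4: 3>-1.
B vs M: a1: 0>-2, a2: 6>3, a3: 7=7, a4: 3>1.
B is at least as good as every other strategy against every opponent action, so it is weakly dominant.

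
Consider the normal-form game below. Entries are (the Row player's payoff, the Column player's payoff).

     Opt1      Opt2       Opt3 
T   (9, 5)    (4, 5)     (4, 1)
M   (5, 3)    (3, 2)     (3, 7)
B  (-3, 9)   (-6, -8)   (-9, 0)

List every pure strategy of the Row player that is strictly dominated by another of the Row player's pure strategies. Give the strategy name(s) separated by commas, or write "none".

M, B

T is not dominated — it holds its own against M at Opt1 (9>5); B at Opt1 (9>-3).
M: dominated, since T does at least as well everywhere (Opt1: 9>5, Opt2: 4>3, Opt3: 4>3).
B is strictly dominated by T (Opt1: 9>-3, Opt2: 4>-6, Opt3: 4>-9).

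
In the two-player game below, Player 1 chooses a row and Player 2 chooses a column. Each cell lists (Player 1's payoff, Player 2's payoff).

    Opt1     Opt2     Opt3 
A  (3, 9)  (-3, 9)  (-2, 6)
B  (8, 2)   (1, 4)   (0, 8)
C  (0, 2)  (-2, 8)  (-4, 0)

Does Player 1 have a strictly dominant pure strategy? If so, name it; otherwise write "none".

B vs A: Opt1: 8>3, Opt2: 1>-3, Opt3: 0>-2.
B vs C: Opt1: 8>0, Opt2: 1>-2, Opt3: 0>-4.
B strictly beats every other strategy against every opponent action, so it is strictly dominant.

B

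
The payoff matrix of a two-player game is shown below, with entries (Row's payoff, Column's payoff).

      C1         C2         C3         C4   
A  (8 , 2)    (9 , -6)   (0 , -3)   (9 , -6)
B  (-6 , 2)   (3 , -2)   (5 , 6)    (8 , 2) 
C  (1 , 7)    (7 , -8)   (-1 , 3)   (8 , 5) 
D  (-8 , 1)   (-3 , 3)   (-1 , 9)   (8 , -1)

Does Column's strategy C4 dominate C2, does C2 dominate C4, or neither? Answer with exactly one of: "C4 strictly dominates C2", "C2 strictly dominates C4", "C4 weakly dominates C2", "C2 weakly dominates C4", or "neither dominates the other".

neither dominates the other

Compare C4 to C2 across every action of Row: A: -6=-6, B: 2>-2, C: 5>-8, D: -1<3.
C4 does better at B, C but worse at D; neither strategy dominates the other.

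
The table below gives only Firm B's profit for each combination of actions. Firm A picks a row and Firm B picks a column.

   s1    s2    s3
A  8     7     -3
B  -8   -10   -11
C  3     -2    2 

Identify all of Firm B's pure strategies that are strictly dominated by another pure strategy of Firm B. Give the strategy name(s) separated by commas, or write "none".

s2, s3

Nothing dominates s1: s2 at A (8>7); s3 at A (8>-3).
s2: dominated, since s1 does at least as well everywhere (A: 8>7, B: -8>-10, C: 3>-2).
s3: dominated, since s1 does at least as well everywhere (A: 8>-3, B: -8>-11, C: 3>2).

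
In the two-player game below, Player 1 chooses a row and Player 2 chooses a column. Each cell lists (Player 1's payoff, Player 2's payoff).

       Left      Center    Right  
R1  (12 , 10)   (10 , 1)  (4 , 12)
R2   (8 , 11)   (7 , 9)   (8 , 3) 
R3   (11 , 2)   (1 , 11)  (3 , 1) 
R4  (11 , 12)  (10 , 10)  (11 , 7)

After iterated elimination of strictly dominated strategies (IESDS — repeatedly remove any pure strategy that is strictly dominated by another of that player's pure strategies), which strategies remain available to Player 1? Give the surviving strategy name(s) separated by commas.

For Player 1, R4 strictly dominates R2 on the remaining columns (Left: 11>8, Center: 10>7, Right: 11>8); eliminate R2.
Player 1's strategy R3 is strictly dominated by R1 (Left: 12>11, Center: 10>1, Right: 4>3) and is removed.
Player 2's strategy Center is strictly dominated by Left (R1: 10>1, R4: 12>10) and is removed.
Among the remaining strategies, none is strictly dominated by another pure strategy of the same player, so the elimination stops.
Surviving strategies — Player 1: {R1, R4}; Player 2: {Left, Right}.

R1, R4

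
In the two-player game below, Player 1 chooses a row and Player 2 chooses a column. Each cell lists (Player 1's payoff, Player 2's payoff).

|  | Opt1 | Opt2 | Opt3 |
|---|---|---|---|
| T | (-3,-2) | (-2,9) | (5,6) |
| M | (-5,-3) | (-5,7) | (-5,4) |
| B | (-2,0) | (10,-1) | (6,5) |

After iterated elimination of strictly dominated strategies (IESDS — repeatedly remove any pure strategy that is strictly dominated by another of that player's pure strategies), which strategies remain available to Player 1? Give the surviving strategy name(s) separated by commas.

B

Player 1's strategy T is strictly dominated by B (Opt1: -2>-3, Opt2: 10>-2, Opt3: 6>5) and is removed.
Row M is eliminated: B beats it against every remaining column (Opt1: -2>-5, Opt2: 10>-5, Opt3: 6>-5).
Player 2's strategy Opt1 is strictly dominated by Opt3 (B: 5>0) and is removed.
Player 2's strategy Opt2 is strictly dominated by Opt3 (B: 5>-1) and is removed.
Among the remaining strategies, none is strictly dominated by another pure strategy of the same player, so the elimination stops.
Surviving strategies — Player 1: {B}; Player 2: {Opt3}.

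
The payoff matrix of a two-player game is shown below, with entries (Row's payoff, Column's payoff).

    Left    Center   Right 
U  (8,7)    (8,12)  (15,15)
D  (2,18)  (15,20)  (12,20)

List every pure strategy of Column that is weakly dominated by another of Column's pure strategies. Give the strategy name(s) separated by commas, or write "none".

Left: dominated, since Center does at least as well everywhere (U: 12>7, D: 20>18).
Center is weakly dominated by Right (U: 15>12, D: 20=20).
Nothing dominates Right: Left at U (15>7); Center at U (15>12).

Left, Center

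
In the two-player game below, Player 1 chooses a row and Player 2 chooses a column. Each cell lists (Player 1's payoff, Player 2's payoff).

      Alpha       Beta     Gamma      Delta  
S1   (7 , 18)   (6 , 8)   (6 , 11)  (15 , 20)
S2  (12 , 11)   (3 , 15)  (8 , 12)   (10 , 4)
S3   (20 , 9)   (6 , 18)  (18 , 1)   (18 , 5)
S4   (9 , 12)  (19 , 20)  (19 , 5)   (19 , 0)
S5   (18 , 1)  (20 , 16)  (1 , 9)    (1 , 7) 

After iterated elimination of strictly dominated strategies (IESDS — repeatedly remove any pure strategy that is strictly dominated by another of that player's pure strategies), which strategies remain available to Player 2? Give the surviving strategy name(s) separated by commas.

For Player 1, S4 strictly dominates S1 on the remaining columns (Alpha: 9>7, Beta: 19>6, Gamma: 19>6, Delta: 19>15); eliminate S1.
Row S2 is eliminated: S3 beats it against every remaining column (Alpha: 20>12, Beta: 6>3, Gamma: 18>8, Delta: 18>10).
Column Alpha is eliminated: Beta beats it against every remaining row (S3: 18>9, S4: 20>12, S5: 16>1).
Player 1's strategy S3 is strictly dominated by S4 (Beta: 19>6, Gamma: 19>18, Delta: 19>18) and is removed.
For Player 2, Beta strictly dominates Gamma on the remaining rows (S4: 20>5, S5: 16>9); eliminate Gamma.
For Player 2, Beta strictly dominates Delta on the remaining rows (S4: 20>0, S5: 16>7); eliminate Delta.
For Player 1, S5 strictly dominates S4 on the remaining columns (Beta: 20>19); eliminate S4.
Among the remaining strategies, none is strictly dominated by another pure strategy of the same player, so the elimination stops.
Surviving strategies — Player 1: {S5}; Player 2: {Beta}.

Beta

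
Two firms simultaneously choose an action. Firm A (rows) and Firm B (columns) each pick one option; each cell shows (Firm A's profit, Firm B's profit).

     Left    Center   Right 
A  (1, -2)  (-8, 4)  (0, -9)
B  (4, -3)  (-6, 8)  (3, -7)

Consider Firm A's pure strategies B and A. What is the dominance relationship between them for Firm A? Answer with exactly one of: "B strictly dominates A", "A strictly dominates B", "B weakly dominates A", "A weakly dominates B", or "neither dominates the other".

Compare B to A across every action of Firm B: Left: 4>1, Center: -6>-8, Right: 3>0.
B gives a strictly higher payoff against every action of Firm B, so B strictly dominates A.

B strictly dominates A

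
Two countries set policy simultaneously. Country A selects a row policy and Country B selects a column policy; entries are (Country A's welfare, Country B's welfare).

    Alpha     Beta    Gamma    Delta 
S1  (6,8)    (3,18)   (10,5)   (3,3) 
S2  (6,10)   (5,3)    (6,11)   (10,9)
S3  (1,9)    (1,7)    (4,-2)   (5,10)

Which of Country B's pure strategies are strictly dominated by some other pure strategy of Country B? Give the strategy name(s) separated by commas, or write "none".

none

Alpha is not dominated — it holds its own against Beta at S2 (10>3); Gamma at S1 (8>5); Delta at S1 (8>3).
Beta: no other strategy beats it everywhere (Alpha at S1 (18>8); Gamma at S1 (18>5); Delta at S1 (18>3)).
Nothing dominates Gamma: Alpha at S2 (11>10); Beta at S2 (11>3); Delta at S1 (5>3).
Delta: no other strategy beats it everywhere (Alpha at S3 (10>9); Beta at S2 (9>3); Gamma at S3 (10>-2)).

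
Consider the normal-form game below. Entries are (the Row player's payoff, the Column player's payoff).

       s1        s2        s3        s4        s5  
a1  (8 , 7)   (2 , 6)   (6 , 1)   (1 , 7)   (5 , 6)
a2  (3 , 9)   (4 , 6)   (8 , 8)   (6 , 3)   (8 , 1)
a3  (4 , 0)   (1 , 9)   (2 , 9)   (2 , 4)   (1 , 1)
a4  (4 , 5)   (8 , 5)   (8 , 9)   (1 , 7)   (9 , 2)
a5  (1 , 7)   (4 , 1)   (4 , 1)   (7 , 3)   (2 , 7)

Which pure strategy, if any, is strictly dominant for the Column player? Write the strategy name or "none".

none

s1 fails to dominate s2 at a3 (0<9).
s2 fails to dominate s1 at a1 (6<7).
s3 fails to dominate s1 at a1 (1<7).
s4 fails to dominate s1 at a1 (7=7).
s5 fails to dominate s1 at a1 (6<7).
No single strategy dominates all the others.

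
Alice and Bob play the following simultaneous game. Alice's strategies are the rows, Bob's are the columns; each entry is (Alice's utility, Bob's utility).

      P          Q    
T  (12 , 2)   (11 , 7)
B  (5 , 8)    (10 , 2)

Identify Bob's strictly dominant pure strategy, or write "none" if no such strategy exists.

none

P fails to dominate Q at T (2<7).
Q fails to dominate P at B (2<8).
No single strategy dominates all the others.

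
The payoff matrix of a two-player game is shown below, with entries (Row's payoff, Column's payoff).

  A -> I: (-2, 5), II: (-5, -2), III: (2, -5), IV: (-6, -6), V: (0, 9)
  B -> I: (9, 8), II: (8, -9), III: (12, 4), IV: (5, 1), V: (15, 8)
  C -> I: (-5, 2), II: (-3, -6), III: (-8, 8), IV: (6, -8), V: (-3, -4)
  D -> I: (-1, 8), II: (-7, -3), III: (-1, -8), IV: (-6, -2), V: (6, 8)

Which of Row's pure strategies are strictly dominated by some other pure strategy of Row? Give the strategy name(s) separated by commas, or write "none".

B strictly dominates A — I: 9>-2, II: 8>-5, III: 12>2, IV: 5>-6, V: 15>0.
Nothing dominates B: A at I (9>-2); C at I (9>-5); D at I (9>-1).
C is not dominated — it holds its own against A at II (-3>-5); B at IV (6>5); D at II (-3>-7).
D: dominated, since B does at least as well everywhere (I: 9>-1, II: 8>-7, III: 12>-1, IV: 5>-6, V: 15>6).

A, D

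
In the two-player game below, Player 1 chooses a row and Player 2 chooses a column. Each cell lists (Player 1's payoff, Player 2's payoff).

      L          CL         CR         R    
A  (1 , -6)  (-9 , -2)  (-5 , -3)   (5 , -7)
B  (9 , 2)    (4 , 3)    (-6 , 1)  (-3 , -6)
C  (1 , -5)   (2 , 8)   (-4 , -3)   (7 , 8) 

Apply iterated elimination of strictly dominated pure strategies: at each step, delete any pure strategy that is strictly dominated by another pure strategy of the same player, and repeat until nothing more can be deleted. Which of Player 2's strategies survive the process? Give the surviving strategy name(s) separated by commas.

Player 2's strategy L is strictly dominated by CL (A: -2>-6, B: 3>2, C: 8>-5) and is removed.
Player 1's strategy A is strictly dominated by C (CL: 2>-9, CR: -4>-5, R: 7>5) and is removed.
Player 2's strategy CR is strictly dominated by CL (B: 3>1, C: 8>-3) and is removed.
Among the remaining strategies, none is strictly dominated by another pure strategy of the same player, so the elimination stops.
Surviving strategies — Player 1: {B, C}; Player 2: {CL, R}.

CL, R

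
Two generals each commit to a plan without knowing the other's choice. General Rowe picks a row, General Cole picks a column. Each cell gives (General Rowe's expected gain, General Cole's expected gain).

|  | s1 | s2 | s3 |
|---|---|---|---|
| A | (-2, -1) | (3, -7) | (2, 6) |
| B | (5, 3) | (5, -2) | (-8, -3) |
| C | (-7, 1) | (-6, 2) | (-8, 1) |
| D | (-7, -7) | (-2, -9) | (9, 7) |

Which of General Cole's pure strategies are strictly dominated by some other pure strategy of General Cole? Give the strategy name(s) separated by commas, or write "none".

s1: no other strategy beats it everywhere (s2 at A (-1>-7); s3 at B (3>-3)).
s2: no other strategy beats it everywhere (s1 at C (2>1); s3 at B (-2>-3)).
s3 is not dominated — it holds its own against s1 at A (6>-1); s2 at A (6>-7).

none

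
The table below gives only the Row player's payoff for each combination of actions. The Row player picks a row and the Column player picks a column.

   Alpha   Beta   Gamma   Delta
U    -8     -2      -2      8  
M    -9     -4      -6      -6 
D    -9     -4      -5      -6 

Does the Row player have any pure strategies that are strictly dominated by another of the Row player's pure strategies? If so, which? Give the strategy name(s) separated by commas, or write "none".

U: no other strategy beats it everywhere (M at Alpha (-8>-9); D at Alpha (-8>-9)).
U strictly dominates M — Alpha: -8>-9, Beta: -2>-4, Gamma: -2>-6, Delta: 8>-6.
U strictly dominates D — Alpha: -8>-9, Beta: -2>-4, Gamma: -2>-5, Delta: 8>-6.

M, D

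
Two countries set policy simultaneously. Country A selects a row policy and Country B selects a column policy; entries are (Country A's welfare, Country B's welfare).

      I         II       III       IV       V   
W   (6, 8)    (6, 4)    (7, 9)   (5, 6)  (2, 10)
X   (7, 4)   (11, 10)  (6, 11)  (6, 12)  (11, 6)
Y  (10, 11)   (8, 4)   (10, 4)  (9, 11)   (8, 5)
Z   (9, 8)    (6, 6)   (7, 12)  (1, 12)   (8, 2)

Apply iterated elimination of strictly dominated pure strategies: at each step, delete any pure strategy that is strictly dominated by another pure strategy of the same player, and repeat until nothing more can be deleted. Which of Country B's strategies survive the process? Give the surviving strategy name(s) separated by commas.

Row W is eliminated: Y beats it against every remaining column (I: 10>6, II: 8>6, III: 10>7, IV: 9>5, V: 8>2).
For Country B, IV strictly dominates II on the remaining rows (X: 12>10, Y: 11>4, Z: 12>6); eliminate II.
For Country B, IV strictly dominates V on the remaining rows (X: 12>6, Y: 11>5, Z: 12>2); eliminate V.
Country A's strategy X is strictly dominated by Y (I: 10>7, III: 10>6, IV: 9>6) and is removed.
For Country A, Y strictly dominates Z on the remaining columns (I: 10>9, III: 10>7, IV: 9>1); eliminate Z.
For Country B, I strictly dominates III on the remaining rows (Y: 11>4); eliminate III.
Among the remaining strategies, none is strictly dominated by another pure strategy of the same player, so the elimination stops.
Surviving strategies — Country A: {Y}; Country B: {I, IV}.

I, IV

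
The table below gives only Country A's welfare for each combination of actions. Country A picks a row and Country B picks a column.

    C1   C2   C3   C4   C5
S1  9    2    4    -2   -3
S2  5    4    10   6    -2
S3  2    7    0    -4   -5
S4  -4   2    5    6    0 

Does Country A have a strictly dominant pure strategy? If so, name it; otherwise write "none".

S1 fails to dominate S2 at C2 (2<4).
S2 fails to dominate S1 at C1 (5<9).
S3 fails to dominate S1 at C1 (2<9).
S4 fails to dominate S1 at C1 (-4<9).
No single strategy dominates all the others.

none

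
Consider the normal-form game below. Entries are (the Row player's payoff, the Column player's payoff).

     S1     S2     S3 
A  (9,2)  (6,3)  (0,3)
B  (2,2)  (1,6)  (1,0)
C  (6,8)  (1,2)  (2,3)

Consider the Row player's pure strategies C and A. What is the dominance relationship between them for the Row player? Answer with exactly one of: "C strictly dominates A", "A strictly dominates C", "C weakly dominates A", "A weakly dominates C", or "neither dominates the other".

Compare C to A across each opponent action: S1: 6<9, S2: 1<6, S3: 2>0.
C does better at S3 but worse at S1, S2; neither strategy dominates the other.

neither dominates the other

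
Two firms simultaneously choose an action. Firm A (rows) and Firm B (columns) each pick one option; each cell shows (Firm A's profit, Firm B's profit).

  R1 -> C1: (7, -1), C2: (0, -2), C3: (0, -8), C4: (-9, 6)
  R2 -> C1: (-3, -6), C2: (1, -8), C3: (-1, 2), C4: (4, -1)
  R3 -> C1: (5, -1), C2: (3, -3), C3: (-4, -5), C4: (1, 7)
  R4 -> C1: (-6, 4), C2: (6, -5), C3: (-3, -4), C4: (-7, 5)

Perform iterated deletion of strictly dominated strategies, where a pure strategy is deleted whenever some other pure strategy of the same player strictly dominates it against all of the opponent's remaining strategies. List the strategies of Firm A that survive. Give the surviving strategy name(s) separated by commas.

Column C1 is eliminated: C4 beats it against every remaining row (R1: 6>-1, R2: -1>-6, R3: 7>-1, R4: 5>4).
Column C2 is eliminated: C4 beats it against every remaining row (R1: 6>-2, R2: -1>-8, R3: 7>-3, R4: 5>-5).
Row R3 is eliminated: R2 beats it against every remaining column (C3: -1>-4, C4: 4>1).
Row R4 is eliminated: R2 beats it against every remaining column (C3: -1>-3, C4: 4>-7).
Among the remaining strategies, none is strictly dominated by another pure strategy of the same player, so the elimination stops.
Surviving strategies — Firm A: {R1, R2}; Firm B: {C3, C4}.

R1, R2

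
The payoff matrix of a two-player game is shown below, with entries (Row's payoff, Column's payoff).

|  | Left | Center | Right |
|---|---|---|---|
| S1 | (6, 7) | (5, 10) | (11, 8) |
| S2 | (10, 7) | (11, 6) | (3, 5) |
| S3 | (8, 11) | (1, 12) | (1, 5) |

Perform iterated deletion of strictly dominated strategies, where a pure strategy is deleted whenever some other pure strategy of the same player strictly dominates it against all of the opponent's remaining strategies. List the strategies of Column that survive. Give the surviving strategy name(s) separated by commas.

Left

For Row, S2 strictly dominates S3 on the remaining columns (Left: 10>8, Center: 11>1, Right: 3>1); eliminate S3.
Column Right is eliminated: Center beats it against every remaining row (S1: 10>8, S2: 6>5).
Row's strategy S1 is strictly dominated by S2 (Left: 10>6, Center: 11>5) and is removed.
For Column, Left strictly dominates Center on the remaining rows (S2: 7>6); eliminate Center.
Among the remaining strategies, none is strictly dominated by another pure strategy of the same player, so the elimination stops.
Surviving strategies — Row: {S2}; Column: {Left}.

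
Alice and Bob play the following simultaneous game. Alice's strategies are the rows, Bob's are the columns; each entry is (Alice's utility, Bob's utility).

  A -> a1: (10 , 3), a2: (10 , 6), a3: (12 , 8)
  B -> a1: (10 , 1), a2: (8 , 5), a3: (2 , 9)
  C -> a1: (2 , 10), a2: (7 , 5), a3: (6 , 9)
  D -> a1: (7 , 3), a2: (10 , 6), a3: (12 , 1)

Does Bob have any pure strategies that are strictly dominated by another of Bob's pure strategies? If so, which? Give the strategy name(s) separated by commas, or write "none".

none

a1: no other strategy beats it everywhere (a2 at C (10>5); a3 at C (10>9)).
a2 is not dominated — it holds its own against a1 at A (6>3); a3 at D (6>1).
a3 is not dominated — it holds its own against a1 at A (8>3); a2 at A (8>6).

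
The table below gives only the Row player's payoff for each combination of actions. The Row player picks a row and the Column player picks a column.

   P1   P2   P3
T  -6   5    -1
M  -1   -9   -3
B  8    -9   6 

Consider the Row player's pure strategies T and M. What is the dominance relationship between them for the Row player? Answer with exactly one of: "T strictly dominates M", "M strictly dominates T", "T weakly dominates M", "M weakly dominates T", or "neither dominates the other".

neither dominates the other

Compare T to M across each choice by the Column player: P1: -6<-1, P2: 5>-9, P3: -1>-3.
T does better at P2, P3 but worse at P1; neither strategy dominates the other.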